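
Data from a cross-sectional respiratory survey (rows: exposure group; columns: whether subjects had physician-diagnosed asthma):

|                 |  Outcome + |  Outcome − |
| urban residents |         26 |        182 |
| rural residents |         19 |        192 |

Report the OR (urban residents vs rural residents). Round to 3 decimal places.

OR = (26 × 192) / (182 × 19) = 4992/3458 ≈ 1.444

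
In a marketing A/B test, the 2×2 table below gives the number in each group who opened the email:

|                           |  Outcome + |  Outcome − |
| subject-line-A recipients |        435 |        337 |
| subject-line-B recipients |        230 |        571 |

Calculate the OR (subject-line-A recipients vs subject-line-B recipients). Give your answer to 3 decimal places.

odds, subject-line-A recipients = 435/337 = 1.2908
odds, subject-line-B recipients = 230/571 = 0.4028
OR = 1.2908 / 0.4028 = 3.205

OR: 3.205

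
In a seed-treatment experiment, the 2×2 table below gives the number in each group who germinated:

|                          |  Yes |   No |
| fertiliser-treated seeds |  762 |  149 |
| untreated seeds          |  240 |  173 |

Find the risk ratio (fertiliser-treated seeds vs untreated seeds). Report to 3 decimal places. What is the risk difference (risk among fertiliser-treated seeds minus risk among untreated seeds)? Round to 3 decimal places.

RR = 1.439; RD = 0.255

risk, fertiliser-treated seeds = 762/911 = 0.8364
risk, untreated seeds = 240/413 = 0.5811
RR = 0.8364 / 0.5811 = 1.439
risk difference = 0.8364 − 0.5811 = 0.255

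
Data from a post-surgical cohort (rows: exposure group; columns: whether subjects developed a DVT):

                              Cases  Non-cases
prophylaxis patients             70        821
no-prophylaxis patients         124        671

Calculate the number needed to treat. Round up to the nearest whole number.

risk, prophylaxis patients = 70/891 = 0.078563
risk, no-prophylaxis patients = 124/795 = 0.155975
absolute risk difference = 0.077411
1 / 0.077411 = 12.918 → round up → 13

NNT ≈ 13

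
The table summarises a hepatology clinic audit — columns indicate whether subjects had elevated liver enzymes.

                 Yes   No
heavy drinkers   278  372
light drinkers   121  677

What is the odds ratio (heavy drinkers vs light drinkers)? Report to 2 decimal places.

OR = (278 × 677) / (372 × 121) = 188206/45012 ≈ 4.18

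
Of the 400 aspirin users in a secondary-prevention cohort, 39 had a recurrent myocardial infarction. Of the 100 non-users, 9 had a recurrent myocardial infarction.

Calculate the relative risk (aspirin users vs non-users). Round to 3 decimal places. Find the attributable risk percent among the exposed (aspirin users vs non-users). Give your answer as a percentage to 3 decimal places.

risk, aspirin users = 39/400 = 0.0975
risk, non-users = 9/100 = 0.0900
RR = 0.0975 / 0.0900 = 1.083
AR% = (0.0975 − 0.0900) / 0.0975 = 0.0769 → 7.692%

RR = 1.083; AR% = 7.692%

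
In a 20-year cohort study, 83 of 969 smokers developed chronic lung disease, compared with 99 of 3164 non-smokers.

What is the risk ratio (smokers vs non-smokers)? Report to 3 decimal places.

risk, smokers = 83/969 = 0.08566
risk, non-smokers = 99/3164 = 0.03129
RR = 0.08566 / 0.03129 = 2.738

2.738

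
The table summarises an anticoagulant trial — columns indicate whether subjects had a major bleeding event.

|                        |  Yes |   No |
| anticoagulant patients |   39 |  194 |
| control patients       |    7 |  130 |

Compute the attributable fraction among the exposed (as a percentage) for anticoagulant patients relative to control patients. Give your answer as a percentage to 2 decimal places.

risk, anticoagulant patients = 39/233 = 0.1674
risk, control patients = 7/137 = 0.0511
AR% = (0.1674 − 0.0511) / 0.1674 = 0.6947 → 69.47%

69.47%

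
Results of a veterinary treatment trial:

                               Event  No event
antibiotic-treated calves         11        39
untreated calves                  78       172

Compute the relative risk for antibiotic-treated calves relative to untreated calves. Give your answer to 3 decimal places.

risk, antibiotic-treated calves = 11/50 = 0.2200
risk, untreated calves = 78/250 = 0.3120
RR = 0.2200 / 0.3120 = 0.705

0.705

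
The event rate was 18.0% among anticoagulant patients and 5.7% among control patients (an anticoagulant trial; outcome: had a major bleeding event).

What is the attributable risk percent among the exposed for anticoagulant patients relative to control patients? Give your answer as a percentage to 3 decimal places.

AR% = (0.1800 − 0.0570) / 0.1800 = 0.6833 → 68.333%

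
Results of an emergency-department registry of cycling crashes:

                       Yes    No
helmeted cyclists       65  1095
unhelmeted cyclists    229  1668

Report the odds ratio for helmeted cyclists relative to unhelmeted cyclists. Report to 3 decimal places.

OR = (65 × 1668) / (1095 × 229) = 108420/250755 ≈ 0.432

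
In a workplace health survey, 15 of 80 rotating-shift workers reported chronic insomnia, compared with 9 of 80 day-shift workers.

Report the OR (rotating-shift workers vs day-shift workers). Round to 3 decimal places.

OR = (15 × 71) / (65 × 9) = 1065/585 ≈ 1.821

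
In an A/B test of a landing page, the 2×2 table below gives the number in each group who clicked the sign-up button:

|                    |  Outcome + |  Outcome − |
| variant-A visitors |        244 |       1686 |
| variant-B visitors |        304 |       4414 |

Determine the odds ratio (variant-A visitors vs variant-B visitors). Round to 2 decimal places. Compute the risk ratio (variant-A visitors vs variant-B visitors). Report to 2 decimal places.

OR = (244 × 4414) / (1686 × 304) = 1077016/512544 ≈ 2.10
risk, variant-A visitors = 244/1930 = 0.1264
risk, variant-B visitors = 304/4718 = 0.0644
RR = 0.1264 / 0.0644 = 1.96

OR = 2.10; RR = 1.96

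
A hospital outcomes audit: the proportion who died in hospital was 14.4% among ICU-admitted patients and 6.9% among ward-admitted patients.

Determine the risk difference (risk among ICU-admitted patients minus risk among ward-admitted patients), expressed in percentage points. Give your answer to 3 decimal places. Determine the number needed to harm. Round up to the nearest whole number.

RD = 7.500; NNH = 14

risk difference = 0.1440 − 0.0690 = 0.0750 → 7.500 percentage points
absolute risk difference = 0.075000
1 / 0.075000 = 13.333 → round up → 14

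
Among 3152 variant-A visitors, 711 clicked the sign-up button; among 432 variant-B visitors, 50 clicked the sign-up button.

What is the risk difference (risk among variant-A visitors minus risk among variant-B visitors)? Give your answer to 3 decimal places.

0.110

risk, variant-A visitors = 711/3152 = 0.2256
risk, variant-B visitors = 50/432 = 0.1157
risk difference = 0.2256 − 0.1157 = 0.110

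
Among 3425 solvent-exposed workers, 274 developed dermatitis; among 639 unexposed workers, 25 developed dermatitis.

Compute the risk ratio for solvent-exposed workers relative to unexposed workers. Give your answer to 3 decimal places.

2.045

risk, solvent-exposed workers = 274/3425 = 0.08000
risk, unexposed workers = 25/639 = 0.03912
RR = 0.08000 / 0.03912 = 2.045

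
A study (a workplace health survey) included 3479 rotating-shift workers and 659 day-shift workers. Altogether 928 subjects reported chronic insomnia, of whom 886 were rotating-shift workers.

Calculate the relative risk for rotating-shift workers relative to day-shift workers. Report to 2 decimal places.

rotating-shift workers without the outcome: 3479 − 886 = 2593
day-shift workers with the outcome: 928 − 886 = 42
day-shift workers without the outcome: 659 − 42 = 617
risk, rotating-shift workers = 886/3479 = 0.2547
risk, day-shift workers = 42/659 = 0.0637
RR = 0.2547 / 0.0637 = 4.00

4.00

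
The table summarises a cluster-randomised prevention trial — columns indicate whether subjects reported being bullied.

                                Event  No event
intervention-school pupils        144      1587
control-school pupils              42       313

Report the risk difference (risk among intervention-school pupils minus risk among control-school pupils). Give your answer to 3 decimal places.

risk, intervention-school pupils = 144/1731 = 0.0832
risk, control-school pupils = 42/355 = 0.1183
risk difference = 0.0832 − 0.1183 = -0.035

RD = -0.035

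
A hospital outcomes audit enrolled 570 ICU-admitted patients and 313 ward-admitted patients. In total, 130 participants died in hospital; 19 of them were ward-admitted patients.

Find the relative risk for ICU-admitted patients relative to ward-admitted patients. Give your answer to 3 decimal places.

ICU-admitted patients with the outcome: 130 − 19 = 111
ICU-admitted patients without the outcome: 570 − 111 = 459
ward-admitted patients without the outcome: 313 − 19 = 294
risk, ICU-admitted patients = 111/570 = 0.1947
risk, ward-admitted patients = 19/313 = 0.0607
RR = 0.1947 / 0.0607 = 3.208

3.208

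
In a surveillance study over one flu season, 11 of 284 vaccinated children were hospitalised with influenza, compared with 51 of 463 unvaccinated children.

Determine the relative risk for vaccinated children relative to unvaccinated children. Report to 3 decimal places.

risk, vaccinated children = 11/284 = 0.03873
risk, unvaccinated children = 51/463 = 0.11015
RR = 0.03873 / 0.11015 = 0.352

0.352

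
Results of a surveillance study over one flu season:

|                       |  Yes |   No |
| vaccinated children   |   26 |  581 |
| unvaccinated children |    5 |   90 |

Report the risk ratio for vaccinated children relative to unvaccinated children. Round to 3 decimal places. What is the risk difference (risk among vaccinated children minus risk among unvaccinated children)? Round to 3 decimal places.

RR = 0.814; RD = -0.010

risk, vaccinated children = 26/607 = 0.04283
risk, unvaccinated children = 5/95 = 0.05263
RR = 0.04283 / 0.05263 = 0.814
risk difference = 0.04283 − 0.05263 = -0.010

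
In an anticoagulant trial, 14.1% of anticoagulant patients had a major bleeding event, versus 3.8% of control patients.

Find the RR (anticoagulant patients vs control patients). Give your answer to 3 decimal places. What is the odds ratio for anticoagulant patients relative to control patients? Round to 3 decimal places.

RR = 3.711; OR = 4.155

RR = 0.14100 / 0.03800 = 3.711
odds, anticoagulant patients = 0.14100/0.85900 = 0.16414
odds, control patients = 0.03800/0.96200 = 0.03950
OR = 0.16414 / 0.03950 = 4.155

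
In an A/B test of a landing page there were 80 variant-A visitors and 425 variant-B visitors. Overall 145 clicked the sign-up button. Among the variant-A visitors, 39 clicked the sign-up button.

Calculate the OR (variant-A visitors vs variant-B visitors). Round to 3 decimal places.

OR: 2.863

variant-A visitors without the outcome: 80 − 39 = 41
variant-B visitors with the outcome: 145 − 39 = 106
variant-B visitors without the outcome: 425 − 106 = 319
OR = (39 × 319) / (41 × 106) = 12441/4346 ≈ 2.863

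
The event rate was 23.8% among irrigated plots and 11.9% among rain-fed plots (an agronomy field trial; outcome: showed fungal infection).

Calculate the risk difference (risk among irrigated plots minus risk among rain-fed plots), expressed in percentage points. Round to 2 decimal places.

risk difference = 0.2380 − 0.1190 = 0.1190 → 11.90 percentage points

RD ≈ 11.90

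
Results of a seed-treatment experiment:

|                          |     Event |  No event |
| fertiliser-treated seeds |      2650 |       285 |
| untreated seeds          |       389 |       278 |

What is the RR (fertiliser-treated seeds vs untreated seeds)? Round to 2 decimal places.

RR = 1.55

risk, fertiliser-treated seeds = 2650/2935 = 0.9029
risk, untreated seeds = 389/667 = 0.5832
RR = 0.9029 / 0.5832 = 1.55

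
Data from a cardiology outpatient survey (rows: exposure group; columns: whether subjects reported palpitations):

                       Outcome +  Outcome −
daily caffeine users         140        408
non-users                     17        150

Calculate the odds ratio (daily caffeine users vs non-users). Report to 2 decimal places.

OR = 3.03

odds, daily caffeine users = 140/408 = 0.3431
odds, non-users = 17/150 = 0.1133
OR = 0.3431 / 0.1133 = 3.03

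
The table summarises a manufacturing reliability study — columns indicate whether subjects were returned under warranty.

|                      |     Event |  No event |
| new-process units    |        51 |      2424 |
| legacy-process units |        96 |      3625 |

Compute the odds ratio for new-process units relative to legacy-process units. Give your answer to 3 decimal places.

OR = (51 × 3625) / (2424 × 96) = 184875/232704 ≈ 0.794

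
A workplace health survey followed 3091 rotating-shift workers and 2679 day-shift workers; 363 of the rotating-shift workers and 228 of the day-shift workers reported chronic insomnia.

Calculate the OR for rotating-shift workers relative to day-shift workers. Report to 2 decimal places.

1.43

odds, rotating-shift workers = 363/2728 = 0.1331
odds, day-shift workers = 228/2451 = 0.0930
OR = 0.1331 / 0.0930 = 1.43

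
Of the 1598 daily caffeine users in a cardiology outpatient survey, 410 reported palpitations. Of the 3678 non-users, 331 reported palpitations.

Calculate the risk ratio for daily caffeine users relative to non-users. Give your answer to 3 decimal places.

risk, daily caffeine users = 410/1598 = 0.2566
risk, non-users = 331/3678 = 0.0900
RR = 0.2566 / 0.0900 = 2.851

2.851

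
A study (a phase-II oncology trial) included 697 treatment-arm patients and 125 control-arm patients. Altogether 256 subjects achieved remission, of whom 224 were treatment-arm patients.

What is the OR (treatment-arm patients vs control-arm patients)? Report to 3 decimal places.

treatment-arm patients without the outcome: 697 − 224 = 473
control-arm patients with the outcome: 256 − 224 = 32
control-arm patients without the outcome: 125 − 32 = 93
OR = (224 × 93) / (473 × 32) = 20832/15136 ≈ 1.376

OR = 1.376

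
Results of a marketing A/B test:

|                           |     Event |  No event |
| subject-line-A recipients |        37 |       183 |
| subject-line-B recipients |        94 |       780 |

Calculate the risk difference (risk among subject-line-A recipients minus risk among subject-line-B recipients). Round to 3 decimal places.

risk, subject-line-A recipients = 37/220 = 0.1682
risk, subject-line-B recipients = 94/874 = 0.1076
risk difference = 0.1682 − 0.1076 = 0.061

RD = 0.061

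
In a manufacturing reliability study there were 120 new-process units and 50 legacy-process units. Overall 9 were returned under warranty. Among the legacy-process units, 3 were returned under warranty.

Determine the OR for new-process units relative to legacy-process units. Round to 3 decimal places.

new-process units with the outcome: 9 − 3 = 6
new-process units without the outcome: 120 − 6 = 114
legacy-process units without the outcome: 50 − 3 = 47
OR = (6 × 47) / (114 × 3) = 282/342 ≈ 0.825

0.825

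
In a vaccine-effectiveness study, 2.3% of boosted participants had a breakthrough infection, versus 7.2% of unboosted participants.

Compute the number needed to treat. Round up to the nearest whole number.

NNT = 21

absolute risk difference = 0.049000
1 / 0.049000 = 20.408 → round up → 21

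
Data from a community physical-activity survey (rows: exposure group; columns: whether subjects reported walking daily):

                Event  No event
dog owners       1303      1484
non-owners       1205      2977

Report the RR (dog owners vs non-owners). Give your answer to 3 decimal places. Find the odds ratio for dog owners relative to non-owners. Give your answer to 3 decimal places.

RR = 1.623; OR = 2.169

risk, dog owners = 1303/2787 = 0.4675
risk, non-owners = 1205/4182 = 0.2881
RR = 0.4675 / 0.2881 = 1.623
OR = (1303 × 2977) / (1484 × 1205) = 3879031/1788220 ≈ 2.169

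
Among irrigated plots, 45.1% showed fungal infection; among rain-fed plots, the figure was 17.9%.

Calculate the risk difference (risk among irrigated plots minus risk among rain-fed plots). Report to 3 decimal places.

risk difference = 0.4510 − 0.1790 = 0.272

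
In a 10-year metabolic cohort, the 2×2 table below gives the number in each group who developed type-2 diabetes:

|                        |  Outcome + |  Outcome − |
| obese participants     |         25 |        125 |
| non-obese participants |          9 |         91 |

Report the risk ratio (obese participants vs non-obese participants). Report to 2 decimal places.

risk, obese participants = 25/150 = 0.1667
risk, non-obese participants = 9/100 = 0.0900
RR = 0.1667 / 0.0900 = 1.85

1.85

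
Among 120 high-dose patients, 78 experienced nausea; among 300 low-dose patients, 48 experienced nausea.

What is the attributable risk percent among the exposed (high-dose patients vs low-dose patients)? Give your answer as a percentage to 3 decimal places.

AR% = 75.385%

risk, high-dose patients = 78/120 = 0.6500
risk, low-dose patients = 48/300 = 0.1600
AR% = (0.6500 − 0.1600) / 0.6500 = 0.7538 → 75.385%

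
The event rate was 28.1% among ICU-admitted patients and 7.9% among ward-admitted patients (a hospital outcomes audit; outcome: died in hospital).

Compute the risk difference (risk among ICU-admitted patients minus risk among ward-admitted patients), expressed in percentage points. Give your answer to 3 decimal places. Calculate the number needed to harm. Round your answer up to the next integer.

RD = 20.200; NNH = 5

risk difference = 0.2810 − 0.0790 = 0.2020 → 20.200 percentage points
absolute risk difference = 0.202000
1 / 0.202000 = 4.950 → round up → 5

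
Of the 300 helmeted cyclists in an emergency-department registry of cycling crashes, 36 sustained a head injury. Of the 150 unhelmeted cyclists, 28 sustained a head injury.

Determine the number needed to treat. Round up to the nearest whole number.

15

risk, helmeted cyclists = 36/300 = 0.120000
risk, unhelmeted cyclists = 28/150 = 0.186667
absolute risk difference = 0.066667
1 / 0.066667 = 15.000 → round up → 15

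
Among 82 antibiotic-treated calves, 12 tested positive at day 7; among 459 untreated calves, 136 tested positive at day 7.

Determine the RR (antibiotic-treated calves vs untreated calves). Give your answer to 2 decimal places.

0.49

risk, antibiotic-treated calves = 12/82 = 0.1463
risk, untreated calves = 136/459 = 0.2963
RR = 0.1463 / 0.2963 = 0.49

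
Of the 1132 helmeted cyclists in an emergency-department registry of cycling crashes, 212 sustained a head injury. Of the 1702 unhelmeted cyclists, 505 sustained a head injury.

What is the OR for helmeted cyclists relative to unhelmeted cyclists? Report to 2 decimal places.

OR = (212 × 1197) / (920 × 505) = 253764/464600 ≈ 0.55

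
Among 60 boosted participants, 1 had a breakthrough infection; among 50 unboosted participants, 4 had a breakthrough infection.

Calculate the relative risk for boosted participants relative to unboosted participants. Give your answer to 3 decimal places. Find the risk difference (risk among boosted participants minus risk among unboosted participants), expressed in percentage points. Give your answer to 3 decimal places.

risk, boosted participants = 1/60 = 0.01667
risk, unboosted participants = 4/50 = 0.08000
RR = 0.01667 / 0.08000 = 0.208
risk difference = 0.01667 − 0.08000 = -0.06333 → -6.333 percentage points

RR = 0.208; RD = -6.333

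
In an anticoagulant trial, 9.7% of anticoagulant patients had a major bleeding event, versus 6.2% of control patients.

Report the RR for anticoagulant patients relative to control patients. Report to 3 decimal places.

RR = 0.0970 / 0.0620 = 1.565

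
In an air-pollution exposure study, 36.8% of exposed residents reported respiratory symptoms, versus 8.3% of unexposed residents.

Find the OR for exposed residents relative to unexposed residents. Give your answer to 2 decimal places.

odds, exposed residents = 0.3680/0.6320 = 0.5823
odds, unexposed residents = 0.0830/0.9170 = 0.0905
OR = 0.5823 / 0.0905 = 6.43

6.43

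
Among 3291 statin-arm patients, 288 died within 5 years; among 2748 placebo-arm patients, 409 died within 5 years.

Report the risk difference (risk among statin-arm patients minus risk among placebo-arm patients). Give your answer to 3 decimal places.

RD ≈ -0.061

risk, statin-arm patients = 288/3291 = 0.0875
risk, placebo-arm patients = 409/2748 = 0.1488
risk difference = 0.0875 − 0.1488 = -0.061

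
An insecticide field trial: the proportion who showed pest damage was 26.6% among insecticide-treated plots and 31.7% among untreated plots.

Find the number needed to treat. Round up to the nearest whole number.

absolute risk difference = 0.051000
1 / 0.051000 = 19.608 → round up → 20

NNT: 20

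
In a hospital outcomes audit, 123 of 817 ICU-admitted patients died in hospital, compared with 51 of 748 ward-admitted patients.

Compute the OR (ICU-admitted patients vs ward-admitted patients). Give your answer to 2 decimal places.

odds, ICU-admitted patients = 123/694 = 0.1772
odds, ward-admitted patients = 51/697 = 0.0732
OR = 0.1772 / 0.0732 = 2.42

2.42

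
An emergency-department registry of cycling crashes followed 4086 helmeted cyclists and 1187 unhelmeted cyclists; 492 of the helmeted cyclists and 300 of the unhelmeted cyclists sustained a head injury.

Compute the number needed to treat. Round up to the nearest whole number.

risk, helmeted cyclists = 492/4086 = 0.120411
risk, unhelmeted cyclists = 300/1187 = 0.252738
absolute risk difference = 0.132327
1 / 0.132327 = 7.557 → round up → 8

8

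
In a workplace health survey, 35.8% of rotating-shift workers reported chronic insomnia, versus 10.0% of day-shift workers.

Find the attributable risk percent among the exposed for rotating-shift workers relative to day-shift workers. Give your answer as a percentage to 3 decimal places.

AR% = (0.3580 − 0.1000) / 0.3580 = 0.7207 → 72.067%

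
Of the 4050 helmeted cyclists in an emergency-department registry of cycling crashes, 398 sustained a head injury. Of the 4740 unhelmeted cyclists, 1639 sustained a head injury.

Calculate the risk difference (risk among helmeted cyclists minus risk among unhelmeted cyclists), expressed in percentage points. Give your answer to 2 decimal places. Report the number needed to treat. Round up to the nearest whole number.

RD = -24.75; NNT = 5

risk, helmeted cyclists = 398/4050 = 0.0983
risk, unhelmeted cyclists = 1639/4740 = 0.3458
risk difference = 0.0983 − 0.3458 = -0.2475 → -24.75 percentage points
absolute risk difference = 0.247509
1 / 0.247509 = 4.040 → round up → 5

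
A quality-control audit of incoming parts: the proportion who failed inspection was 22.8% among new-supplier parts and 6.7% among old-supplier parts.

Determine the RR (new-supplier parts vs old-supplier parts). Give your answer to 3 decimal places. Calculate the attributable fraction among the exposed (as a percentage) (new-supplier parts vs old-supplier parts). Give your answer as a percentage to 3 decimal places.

RR = 3.403; AR% = 70.614%

RR = 0.2280 / 0.0670 = 3.403
AR% = (0.2280 − 0.0670) / 0.2280 = 0.7061 → 70.614%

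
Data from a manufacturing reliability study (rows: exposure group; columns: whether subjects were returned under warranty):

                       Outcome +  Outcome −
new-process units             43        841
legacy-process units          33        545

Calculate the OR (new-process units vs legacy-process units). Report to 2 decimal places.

OR = (43 × 545) / (841 × 33) = 23435/27753 ≈ 0.84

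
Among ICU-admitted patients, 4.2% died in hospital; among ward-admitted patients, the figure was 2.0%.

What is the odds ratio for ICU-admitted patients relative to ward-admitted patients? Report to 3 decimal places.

odds, ICU-admitted patients = 0.04200/0.95800 = 0.04384
odds, ward-admitted patients = 0.02000/0.98000 = 0.02041
OR = 0.04384 / 0.02041 = 2.148

OR ≈ 2.148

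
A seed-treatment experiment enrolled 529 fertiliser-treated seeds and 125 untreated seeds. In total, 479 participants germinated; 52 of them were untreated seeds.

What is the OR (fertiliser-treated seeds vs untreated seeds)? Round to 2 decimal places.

5.88

fertiliser-treated seeds with the outcome: 479 − 52 = 427
fertiliser-treated seeds without the outcome: 529 − 427 = 102
untreated seeds without the outcome: 125 − 52 = 73
OR = (427 × 73) / (102 × 52) = 31171/5304 ≈ 5.88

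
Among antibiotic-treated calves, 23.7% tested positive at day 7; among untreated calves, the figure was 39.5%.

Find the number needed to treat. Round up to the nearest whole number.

NNT ≈ 7

absolute risk difference = 0.158000
1 / 0.158000 = 6.329 → round up → 7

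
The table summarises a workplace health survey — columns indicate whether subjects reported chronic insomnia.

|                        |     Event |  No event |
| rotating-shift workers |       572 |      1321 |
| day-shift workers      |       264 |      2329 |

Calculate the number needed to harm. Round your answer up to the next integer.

5

risk, rotating-shift workers = 572/1893 = 0.302166
risk, day-shift workers = 264/2593 = 0.101813
absolute risk difference = 0.200353
1 / 0.200353 = 4.991 → round up → 5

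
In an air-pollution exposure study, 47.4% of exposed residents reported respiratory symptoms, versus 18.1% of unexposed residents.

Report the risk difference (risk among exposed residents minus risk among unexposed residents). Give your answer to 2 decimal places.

risk difference = 0.4740 − 0.1810 = 0.29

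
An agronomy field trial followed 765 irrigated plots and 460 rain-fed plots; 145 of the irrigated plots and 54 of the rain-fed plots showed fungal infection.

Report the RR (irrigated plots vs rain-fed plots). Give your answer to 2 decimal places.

1.61

risk, irrigated plots = 145/765 = 0.1895
risk, rain-fed plots = 54/460 = 0.1174
RR = 0.1895 / 0.1174 = 1.61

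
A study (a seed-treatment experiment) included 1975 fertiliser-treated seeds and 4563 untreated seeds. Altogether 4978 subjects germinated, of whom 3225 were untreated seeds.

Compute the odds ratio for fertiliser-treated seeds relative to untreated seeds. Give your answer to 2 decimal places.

fertiliser-treated seeds with the outcome: 4978 − 3225 = 1753
fertiliser-treated seeds without the outcome: 1975 − 1753 = 222
untreated seeds without the outcome: 4563 − 3225 = 1338
OR = (1753 × 1338) / (222 × 3225) = 2345514/715950 ≈ 3.28

3.28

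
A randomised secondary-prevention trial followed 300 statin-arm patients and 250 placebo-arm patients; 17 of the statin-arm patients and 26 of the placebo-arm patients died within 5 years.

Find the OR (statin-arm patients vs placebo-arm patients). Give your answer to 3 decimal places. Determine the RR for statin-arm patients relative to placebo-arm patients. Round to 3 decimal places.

OR = 0.518; RR = 0.545

odds, statin-arm patients = 17/283 = 0.0601
odds, placebo-arm patients = 26/224 = 0.1161
OR = 0.0601 / 0.1161 = 0.518
risk, statin-arm patients = 17/300 = 0.0567
risk, placebo-arm patients = 26/250 = 0.1040
RR = 0.0567 / 0.1040 = 0.545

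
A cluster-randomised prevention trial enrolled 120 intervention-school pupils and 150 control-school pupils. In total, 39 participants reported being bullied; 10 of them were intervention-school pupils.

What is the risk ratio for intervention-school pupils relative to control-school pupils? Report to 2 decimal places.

intervention-school pupils without the outcome: 120 − 10 = 110
control-school pupils with the outcome: 39 − 10 = 29
control-school pupils without the outcome: 150 − 29 = 121
risk, intervention-school pupils = 10/120 = 0.0833
risk, control-school pupils = 29/150 = 0.1933
RR = 0.0833 / 0.1933 = 0.43

RR ≈ 0.43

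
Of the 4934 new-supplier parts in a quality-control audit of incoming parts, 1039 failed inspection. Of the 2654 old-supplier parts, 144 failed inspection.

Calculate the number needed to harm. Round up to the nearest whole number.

risk, new-supplier parts = 1039/4934 = 0.210580
risk, old-supplier parts = 144/2654 = 0.054258
absolute risk difference = 0.156322
1 / 0.156322 = 6.397 → round up → 7

7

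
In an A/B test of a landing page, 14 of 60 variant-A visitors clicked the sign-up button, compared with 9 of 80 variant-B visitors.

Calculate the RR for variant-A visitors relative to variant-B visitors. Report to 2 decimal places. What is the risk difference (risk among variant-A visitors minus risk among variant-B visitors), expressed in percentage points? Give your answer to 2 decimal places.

RR = 2.07; RD = 12.08

risk, variant-A visitors = 14/60 = 0.2333
risk, variant-B visitors = 9/80 = 0.1125
RR = 0.2333 / 0.1125 = 2.07
risk difference = 0.2333 − 0.1125 = 0.1208 → 12.08 percentage points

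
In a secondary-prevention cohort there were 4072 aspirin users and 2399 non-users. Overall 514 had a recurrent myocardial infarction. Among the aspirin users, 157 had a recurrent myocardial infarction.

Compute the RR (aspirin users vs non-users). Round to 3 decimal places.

RR: 0.259

aspirin users without the outcome: 4072 − 157 = 3915
non-users with the outcome: 514 − 157 = 357
non-users without the outcome: 2399 − 357 = 2042
risk, aspirin users = 157/4072 = 0.03856
risk, non-users = 357/2399 = 0.14881
RR = 0.03856 / 0.14881 = 0.259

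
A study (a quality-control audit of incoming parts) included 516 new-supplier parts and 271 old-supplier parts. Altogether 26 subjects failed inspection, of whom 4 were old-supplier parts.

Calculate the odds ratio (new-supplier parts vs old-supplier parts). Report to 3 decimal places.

OR: 2.973

new-supplier parts with the outcome: 26 − 4 = 22
new-supplier parts without the outcome: 516 − 22 = 494
old-supplier parts without the outcome: 271 − 4 = 267
odds, new-supplier parts = 22/494 = 0.04453
odds, old-supplier parts = 4/267 = 0.01498
OR = 0.04453 / 0.01498 = 2.973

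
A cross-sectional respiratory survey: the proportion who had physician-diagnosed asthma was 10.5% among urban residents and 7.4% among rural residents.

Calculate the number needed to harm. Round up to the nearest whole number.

absolute risk difference = 0.031000
1 / 0.031000 = 32.258 → round up → 33

NNH = 33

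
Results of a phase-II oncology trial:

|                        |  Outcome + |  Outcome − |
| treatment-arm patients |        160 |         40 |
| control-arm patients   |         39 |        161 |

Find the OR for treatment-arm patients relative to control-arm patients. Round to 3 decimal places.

OR = (160 × 161) / (40 × 39) = 25760/1560 ≈ 16.513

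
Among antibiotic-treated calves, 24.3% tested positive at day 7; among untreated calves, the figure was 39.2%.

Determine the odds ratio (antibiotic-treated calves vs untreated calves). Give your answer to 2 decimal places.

OR: 0.50

odds, antibiotic-treated calves = 0.2430/0.7570 = 0.3210
odds, untreated calves = 0.3920/0.6080 = 0.6447
OR = 0.3210 / 0.6447 = 0.50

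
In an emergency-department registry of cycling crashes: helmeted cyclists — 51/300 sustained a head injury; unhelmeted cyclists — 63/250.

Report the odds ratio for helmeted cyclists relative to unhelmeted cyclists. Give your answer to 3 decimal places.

odds, helmeted cyclists = 51/249 = 0.2048
odds, unhelmeted cyclists = 63/187 = 0.3369
OR = 0.2048 / 0.3369 = 0.608

OR ≈ 0.608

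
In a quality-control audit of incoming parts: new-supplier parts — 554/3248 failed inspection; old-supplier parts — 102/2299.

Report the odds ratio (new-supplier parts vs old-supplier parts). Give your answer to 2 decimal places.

OR = (554 × 2197) / (2694 × 102) = 1217138/274788 ≈ 4.43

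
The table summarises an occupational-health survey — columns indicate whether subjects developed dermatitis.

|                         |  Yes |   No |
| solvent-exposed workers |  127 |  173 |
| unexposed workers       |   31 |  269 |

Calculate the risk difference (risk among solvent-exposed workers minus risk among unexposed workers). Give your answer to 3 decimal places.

RD = 0.320

risk, solvent-exposed workers = 127/300 = 0.4233
risk, unexposed workers = 31/300 = 0.1033
risk difference = 0.4233 − 0.1033 = 0.320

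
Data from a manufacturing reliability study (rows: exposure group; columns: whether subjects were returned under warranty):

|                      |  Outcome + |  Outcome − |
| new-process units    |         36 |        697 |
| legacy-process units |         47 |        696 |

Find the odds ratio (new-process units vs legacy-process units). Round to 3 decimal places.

odds, new-process units = 36/697 = 0.05165
odds, legacy-process units = 47/696 = 0.06753
OR = 0.05165 / 0.06753 = 0.765

OR = 0.765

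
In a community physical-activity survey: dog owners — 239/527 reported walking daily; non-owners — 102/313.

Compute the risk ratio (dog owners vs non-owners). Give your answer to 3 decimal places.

RR: 1.392

risk, dog owners = 239/527 = 0.4535
risk, non-owners = 102/313 = 0.3259
RR = 0.4535 / 0.3259 = 1.392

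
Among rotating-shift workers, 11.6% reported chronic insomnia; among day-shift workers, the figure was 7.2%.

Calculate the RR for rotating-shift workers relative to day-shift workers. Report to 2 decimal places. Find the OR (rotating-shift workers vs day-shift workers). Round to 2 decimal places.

RR = 0.1160 / 0.0720 = 1.61
odds, rotating-shift workers = 0.1160/0.8840 = 0.1312
odds, day-shift workers = 0.0720/0.9280 = 0.0776
OR = 0.1312 / 0.0776 = 1.69

RR = 1.61; OR = 1.69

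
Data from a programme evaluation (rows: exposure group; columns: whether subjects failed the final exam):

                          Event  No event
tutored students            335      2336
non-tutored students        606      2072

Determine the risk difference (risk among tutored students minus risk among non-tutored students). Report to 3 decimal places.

-0.101

risk, tutored students = 335/2671 = 0.1254
risk, non-tutored students = 606/2678 = 0.2263
risk difference = 0.1254 − 0.2263 = -0.101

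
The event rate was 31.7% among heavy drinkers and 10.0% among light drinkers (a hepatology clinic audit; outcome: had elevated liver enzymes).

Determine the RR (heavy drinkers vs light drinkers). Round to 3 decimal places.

RR = 0.3170 / 0.1000 = 3.170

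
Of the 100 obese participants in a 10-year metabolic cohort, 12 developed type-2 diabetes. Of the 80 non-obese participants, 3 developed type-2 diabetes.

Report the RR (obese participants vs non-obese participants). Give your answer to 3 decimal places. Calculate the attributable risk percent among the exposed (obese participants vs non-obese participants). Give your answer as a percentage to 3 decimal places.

risk, obese participants = 12/100 = 0.12000
risk, non-obese participants = 3/80 = 0.03750
RR = 0.12000 / 0.03750 = 3.200
AR% = (0.12000 − 0.03750) / 0.12000 = 0.6875 → 68.750%

RR = 3.200; AR% = 68.750%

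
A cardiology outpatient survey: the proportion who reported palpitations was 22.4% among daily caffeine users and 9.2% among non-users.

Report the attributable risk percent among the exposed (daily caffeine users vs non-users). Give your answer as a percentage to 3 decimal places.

AR% = (0.2240 − 0.0920) / 0.2240 = 0.5893 → 58.929%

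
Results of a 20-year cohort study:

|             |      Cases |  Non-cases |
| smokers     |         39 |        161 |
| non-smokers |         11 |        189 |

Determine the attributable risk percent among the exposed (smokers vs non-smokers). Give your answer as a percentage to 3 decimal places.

risk, smokers = 39/200 = 0.1950
risk, non-smokers = 11/200 = 0.0550
AR% = (0.1950 − 0.0550) / 0.1950 = 0.7179 → 71.795%

AR% ≈ 71.795%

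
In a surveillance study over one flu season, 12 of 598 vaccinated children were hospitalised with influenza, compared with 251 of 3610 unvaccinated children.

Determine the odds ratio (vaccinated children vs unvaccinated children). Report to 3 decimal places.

odds, vaccinated children = 12/586 = 0.02048
odds, unvaccinated children = 251/3359 = 0.07472
OR = 0.02048 / 0.07472 = 0.274

OR: 0.274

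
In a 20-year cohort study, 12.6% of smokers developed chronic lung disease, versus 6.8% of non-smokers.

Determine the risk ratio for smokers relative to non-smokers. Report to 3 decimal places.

RR = 0.1260 / 0.0680 = 1.853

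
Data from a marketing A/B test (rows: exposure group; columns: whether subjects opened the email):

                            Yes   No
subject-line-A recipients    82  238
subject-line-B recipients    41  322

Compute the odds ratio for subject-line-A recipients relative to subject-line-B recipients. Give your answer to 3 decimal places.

OR = (82 × 322) / (238 × 41) = 26404/9758 ≈ 2.706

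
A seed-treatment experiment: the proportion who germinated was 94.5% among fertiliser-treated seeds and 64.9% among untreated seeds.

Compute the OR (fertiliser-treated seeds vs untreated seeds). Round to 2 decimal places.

odds, fertiliser-treated seeds = 0.9450/0.0550 = 17.1818
odds, untreated seeds = 0.6490/0.3510 = 1.8490
OR = 17.1818 / 1.8490 = 9.29

9.29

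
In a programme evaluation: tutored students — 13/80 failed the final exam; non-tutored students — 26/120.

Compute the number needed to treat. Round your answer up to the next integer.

risk, tutored students = 13/80 = 0.162500
risk, non-tutored students = 26/120 = 0.216667
absolute risk difference = 0.054167
1 / 0.054167 = 18.461 → round up → 19

NNT: 19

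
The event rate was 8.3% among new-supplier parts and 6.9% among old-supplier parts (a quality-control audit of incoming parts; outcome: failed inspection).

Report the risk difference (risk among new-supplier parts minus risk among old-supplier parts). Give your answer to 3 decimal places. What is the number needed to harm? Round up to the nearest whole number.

RD = 0.014; NNH = 72

risk difference = 0.0830 − 0.0690 = 0.014
absolute risk difference = 0.014000
1 / 0.014000 = 71.429 → round up → 72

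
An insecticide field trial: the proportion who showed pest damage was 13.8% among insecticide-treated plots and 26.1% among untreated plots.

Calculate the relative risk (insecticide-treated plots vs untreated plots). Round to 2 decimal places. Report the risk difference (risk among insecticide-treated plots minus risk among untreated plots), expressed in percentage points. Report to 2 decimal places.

RR = 0.1380 / 0.2610 = 0.53
risk difference = 0.1380 − 0.2610 = -0.1230 → -12.30 percentage points

RR = 0.53; RD = -12.30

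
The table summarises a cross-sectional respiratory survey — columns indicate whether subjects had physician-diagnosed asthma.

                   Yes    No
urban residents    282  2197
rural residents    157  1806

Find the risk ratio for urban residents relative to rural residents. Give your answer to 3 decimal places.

RR: 1.422

risk, urban residents = 282/2479 = 0.1138
risk, rural residents = 157/1963 = 0.0800
RR = 0.1138 / 0.0800 = 1.422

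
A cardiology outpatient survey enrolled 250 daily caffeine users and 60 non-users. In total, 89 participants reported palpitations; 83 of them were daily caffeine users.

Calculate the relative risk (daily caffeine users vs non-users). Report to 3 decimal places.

RR = 3.320

daily caffeine users without the outcome: 250 − 83 = 167
non-users with the outcome: 89 − 83 = 6
non-users without the outcome: 60 − 6 = 54
risk, daily caffeine users = 83/250 = 0.3320
risk, non-users = 6/60 = 0.1000
RR = 0.3320 / 0.1000 = 3.320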